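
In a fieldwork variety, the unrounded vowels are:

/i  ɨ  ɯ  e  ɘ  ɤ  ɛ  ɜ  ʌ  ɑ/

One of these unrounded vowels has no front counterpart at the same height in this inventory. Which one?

/ɑ/

High: /i/ ~ /ɨ/ ~ /ɯ/
High-mid: /e/ ~ /ɘ/ ~ /ɤ/
Low-mid: /ɛ/ ~ /ɜ/ ~ /ʌ/
Low: only /ɑ/ (back); no front partner.
So /ɑ/ is the unpaired segment.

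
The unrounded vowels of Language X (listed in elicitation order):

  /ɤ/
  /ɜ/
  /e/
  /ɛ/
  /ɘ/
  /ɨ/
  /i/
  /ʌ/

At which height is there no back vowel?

high: front /i/, central /ɨ/, back —.
high-mid: front /e/, central /ɘ/, back /ɤ/.
low-mid: front /ɛ/, central /ɜ/, back /ʌ/.
Every height has a back member except high, where /ɯ/ would be expected.

high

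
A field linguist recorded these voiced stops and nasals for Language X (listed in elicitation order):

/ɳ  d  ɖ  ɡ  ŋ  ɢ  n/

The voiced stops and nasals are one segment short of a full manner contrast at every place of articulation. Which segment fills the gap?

place of articulation  oral stop  nasal   
alveolar          d         n       
retroflex         ɖ         ɳ       
velar             ɡ         ŋ       
uvular            ɢ         —       
The uvular row has no nasal member, so the gap is the uvular nasal /ɴ/.

/ɴ/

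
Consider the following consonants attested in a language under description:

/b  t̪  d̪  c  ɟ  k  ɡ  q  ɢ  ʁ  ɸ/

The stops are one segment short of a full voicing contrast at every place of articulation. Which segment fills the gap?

bilabial: voiceless —, voiced /b/.
dental: voiceless /t̪/, voiced /d̪/.
palatal: voiceless /c/, voiced /ɟ/.
velar: voiceless /k/, voiced /ɡ/.
uvular: voiceless /q/, voiced /ɢ/.
The bilabial row has no voiceless member, so the gap is the voiceless bilabial stop /p/.

/p/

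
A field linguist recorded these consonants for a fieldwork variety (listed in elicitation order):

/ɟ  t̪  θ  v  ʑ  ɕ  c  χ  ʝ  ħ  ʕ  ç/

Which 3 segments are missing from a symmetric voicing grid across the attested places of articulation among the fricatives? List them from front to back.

/f/, /ð/, /ʁ/

labiodental: voiceless —, voiced /v/.
dental: voiceless /θ/, voiced —.
alveolo-palatal: voiceless /ɕ/, voiced /ʑ/.
palatal: voiceless /ç/, voiced /ʝ/.
uvular: voiceless /χ/, voiced —.
pharyngeal: voiceless /ħ/, voiced /ʕ/.
Gaps, from front to back: labiodental lacks voiceless (/f/); dental lacks voiced (/ð/); uvular lacks voiced (/ʁ/).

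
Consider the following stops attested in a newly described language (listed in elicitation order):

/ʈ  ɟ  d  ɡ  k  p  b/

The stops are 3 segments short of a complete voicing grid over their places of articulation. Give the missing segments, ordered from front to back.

/t/, /ɖ/, /c/

place of articulation  voiceless  voiced  
bilabial          p         b       
alveolar          —         d       
retroflex         ʈ         —       
palatal           —         ɟ       
velar             k         ɡ       
Gaps, from front to back: alveolar lacks voiceless (/t/); retroflex lacks voiced (/ɖ/); palatal lacks voiceless (/c/).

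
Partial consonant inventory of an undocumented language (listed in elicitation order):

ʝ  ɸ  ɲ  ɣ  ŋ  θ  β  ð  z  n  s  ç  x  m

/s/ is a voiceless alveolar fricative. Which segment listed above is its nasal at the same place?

The nasal at the same place is an alveolar nasal — in this inventory, /n/.

/n/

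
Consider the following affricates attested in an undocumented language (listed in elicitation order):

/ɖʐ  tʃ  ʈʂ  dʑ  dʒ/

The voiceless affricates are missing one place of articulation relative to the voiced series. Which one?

Voiceless: /tʃ/ (postalveolar), /ʈʂ/ (retroflex).
Voiced: /dʒ/ (postalveolar), /ɖʐ/ (retroflex), /dʑ/ (alveolo-palatal).
Every place of articulation has a voiceless member except alveolo-palatal, where /tɕ/ would be expected.

alveolo-palatal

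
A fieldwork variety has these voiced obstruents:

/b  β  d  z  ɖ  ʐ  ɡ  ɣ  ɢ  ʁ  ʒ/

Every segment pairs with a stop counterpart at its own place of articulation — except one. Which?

Bilabial: /b/ ~ /β/
Alveolar: /d/ ~ /z/
Retroflex: /ɖ/ ~ /ʐ/
Velar: /ɡ/ ~ /ɣ/
Uvular: /ɢ/ ~ /ʁ/
Postalveolar: only /ʒ/ (fricative); no stop partner.
So /ʒ/ is the unpaired segment.

/ʒ/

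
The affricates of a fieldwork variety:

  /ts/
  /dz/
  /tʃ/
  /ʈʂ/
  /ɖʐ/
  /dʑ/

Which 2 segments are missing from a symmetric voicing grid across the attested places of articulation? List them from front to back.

alveolar: voiceless /ts/, voiced /dz/.
postalveolar: voiceless /tʃ/, voiced —.
retroflex: voiceless /ʈʂ/, voiced /ɖʐ/.
alveolo-palatal: voiceless —, voiced /dʑ/.
Gaps, from front to back: postalveolar lacks voiced (/dʒ/); alveolo-palatal lacks voiceless (/tɕ/).

/dʒ/, /tɕ/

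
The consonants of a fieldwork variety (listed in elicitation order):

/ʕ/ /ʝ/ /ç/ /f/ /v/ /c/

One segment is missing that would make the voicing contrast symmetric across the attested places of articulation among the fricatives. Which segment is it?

/ħ/

Voiceless: /f/ (labiodental), /ç/ (palatal).
Voiced: /v/ (labiodental), /ʝ/ (palatal), /ʕ/ (pharyngeal).
The pharyngeal row has no voiceless member, so the gap is the voiceless pharyngeal fricative /ħ/.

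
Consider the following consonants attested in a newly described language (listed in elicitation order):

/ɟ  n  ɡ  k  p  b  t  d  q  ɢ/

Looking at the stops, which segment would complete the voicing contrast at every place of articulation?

/c/

bilabial: voiceless /p/, voiced /b/.
alveolar: voiceless /t/, voiced /d/.
palatal: voiceless —, voiced /ɟ/.
velar: voiceless /k/, voiced /ɡ/.
uvular: voiceless /q/, voiced /ɢ/.
The palatal row has no voiceless member, so the gap is the voiceless palatal stop /c/.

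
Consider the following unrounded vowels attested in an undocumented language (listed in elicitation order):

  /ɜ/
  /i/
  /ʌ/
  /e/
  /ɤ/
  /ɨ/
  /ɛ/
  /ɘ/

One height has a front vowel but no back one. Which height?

high

Front: /i/ (high), /e/ (high-mid), /ɛ/ (low-mid).
Central: /ɨ/ (high), /ɘ/ (high-mid), /ɜ/ (low-mid).
Back: /ɤ/ (high-mid), /ʌ/ (low-mid).
Every height has a back member except high, where /ɯ/ would be expected.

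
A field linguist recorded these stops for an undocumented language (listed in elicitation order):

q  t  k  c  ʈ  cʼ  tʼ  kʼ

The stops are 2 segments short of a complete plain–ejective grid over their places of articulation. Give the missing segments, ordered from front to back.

place of articulation  plain     ejective
alveolar          t         tʼ      
retroflex         ʈ         —       
palatal           c         cʼ      
velar             k         kʼ      
uvular            q         —       
Gaps, from front to back: retroflex lacks ejective (/ʈʼ/); uvular lacks ejective (/qʼ/).

/ʈʼ/, /qʼ/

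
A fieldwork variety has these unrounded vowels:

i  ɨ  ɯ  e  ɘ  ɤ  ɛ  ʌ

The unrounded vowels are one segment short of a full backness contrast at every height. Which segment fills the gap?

/ɜ/

high: front /i/, central /ɨ/, back /ɯ/.
high-mid: front /e/, central /ɘ/, back /ɤ/.
low-mid: front /ɛ/, central —, back /ʌ/.
The low-mid row has no central member, so the gap is the low-mid central unrounded vowel /ɜ/.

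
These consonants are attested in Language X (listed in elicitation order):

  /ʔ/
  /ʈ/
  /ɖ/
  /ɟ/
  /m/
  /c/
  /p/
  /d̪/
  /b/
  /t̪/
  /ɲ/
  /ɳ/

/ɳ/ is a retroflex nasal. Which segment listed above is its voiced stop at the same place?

/ɖ/

The voiced stop at the same place is a voiced retroflex stop — in this inventory, /ɖ/.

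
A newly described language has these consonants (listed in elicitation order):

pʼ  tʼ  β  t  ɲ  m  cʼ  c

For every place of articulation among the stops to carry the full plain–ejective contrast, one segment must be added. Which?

/p/

Plain: /t/ (alveolar), /c/ (palatal).
Ejective: /pʼ/ (bilabial), /tʼ/ (alveolar), /cʼ/ (palatal).
The bilabial row has no plain member, so the gap is the plain bilabial stop /p/.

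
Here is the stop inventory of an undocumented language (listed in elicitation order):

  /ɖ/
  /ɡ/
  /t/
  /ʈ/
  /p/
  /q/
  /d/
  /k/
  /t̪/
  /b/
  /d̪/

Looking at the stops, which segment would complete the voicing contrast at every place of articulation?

/ɢ/

place of articulation  voiceless  voiced  
bilabial          p         b       
dental            t̪        d̪      
alveolar          t         d       
retroflex         ʈ         ɖ       
velar             k         ɡ       
uvular            q         —       
The uvular row has no voiced member, so the gap is the voiced uvular stop /ɢ/.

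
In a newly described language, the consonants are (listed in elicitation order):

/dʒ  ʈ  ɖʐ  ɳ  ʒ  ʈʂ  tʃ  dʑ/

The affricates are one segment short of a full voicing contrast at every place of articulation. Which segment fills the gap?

/tɕ/

place of articulation  voiceless  voiced  
postalveolar      tʃ        dʒ      
retroflex         ʈʂ        ɖʐ      
alveolo-palatal   —         dʑ      
The alveolo-palatal row has no voiceless member, so the gap is the voiceless alveolo-palatal affricate /tɕ/.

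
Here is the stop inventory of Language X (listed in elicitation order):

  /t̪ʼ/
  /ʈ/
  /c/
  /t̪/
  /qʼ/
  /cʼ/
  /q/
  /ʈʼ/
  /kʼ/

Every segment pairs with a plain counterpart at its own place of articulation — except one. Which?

/kʼ/

Dental: /t̪/ ~ /t̪ʼ/
Retroflex: /ʈ/ ~ /ʈʼ/
Palatal: /c/ ~ /cʼ/
Uvular: /q/ ~ /qʼ/
Velar: only /kʼ/ (ejective); no plain partner.
So /kʼ/ is the unpaired segment.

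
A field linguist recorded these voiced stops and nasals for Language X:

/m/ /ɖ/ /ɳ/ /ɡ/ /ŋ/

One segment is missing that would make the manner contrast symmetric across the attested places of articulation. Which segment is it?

/b/

bilabial: oral stop —, nasal /m/.
retroflex: oral stop /ɖ/, nasal /ɳ/.
velar: oral stop /ɡ/, nasal /ŋ/.
The bilabial row has no oral stop member, so the gap is the bilabial oral stop /b/.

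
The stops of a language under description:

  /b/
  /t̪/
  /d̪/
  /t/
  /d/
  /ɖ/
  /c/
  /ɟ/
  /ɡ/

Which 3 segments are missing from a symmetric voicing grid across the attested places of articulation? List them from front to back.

/p/, /ʈ/, /k/

Voiceless: /t̪/ (dental), /t/ (alveolar), /c/ (palatal).
Voiced: /b/ (bilabial), /d̪/ (dental), /d/ (alveolar), /ɖ/ (retroflex), /ɟ/ (palatal), /ɡ/ (velar).
Gaps, from front to back: bilabial lacks voiceless (/p/); retroflex lacks voiceless (/ʈ/); velar lacks voiceless (/k/).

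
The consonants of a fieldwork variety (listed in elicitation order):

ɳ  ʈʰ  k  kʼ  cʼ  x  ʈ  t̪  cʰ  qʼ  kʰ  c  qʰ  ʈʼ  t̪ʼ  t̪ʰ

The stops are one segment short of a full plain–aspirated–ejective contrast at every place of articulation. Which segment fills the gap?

place of articulation  plain     aspirated  ejective
dental            t̪        t̪ʰ       t̪ʼ     
retroflex         ʈ         ʈʰ        ʈʼ      
palatal           c         cʰ        cʼ      
velar             k         kʰ        kʼ      
uvular            —         qʰ        qʼ      
The uvular row has no plain member, so the gap is the plain uvular stop /q/.

/q/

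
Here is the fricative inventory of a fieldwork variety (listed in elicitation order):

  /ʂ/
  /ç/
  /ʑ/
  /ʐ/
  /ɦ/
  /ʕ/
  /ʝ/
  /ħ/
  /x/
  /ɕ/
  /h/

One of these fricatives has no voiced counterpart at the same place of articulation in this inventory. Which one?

Retroflex: /ʂ/ ~ /ʐ/
Alveolo-palatal: /ɕ/ ~ /ʑ/
Palatal: /ç/ ~ /ʝ/
Pharyngeal: /ħ/ ~ /ʕ/
Glottal: /h/ ~ /ɦ/
Velar: only /x/ (voiceless); no voiced partner.
So /x/ is the unpaired segment.

/x/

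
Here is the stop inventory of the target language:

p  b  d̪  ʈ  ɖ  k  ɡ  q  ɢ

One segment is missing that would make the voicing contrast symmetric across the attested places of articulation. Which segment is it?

/t̪/

place of articulation  voiceless  voiced  
bilabial          p         b       
dental            —         d̪      
retroflex         ʈ         ɖ       
velar             k         ɡ       
uvular            q         ɢ       
The dental row has no voiceless member, so the gap is the voiceless dental stop /t̪/.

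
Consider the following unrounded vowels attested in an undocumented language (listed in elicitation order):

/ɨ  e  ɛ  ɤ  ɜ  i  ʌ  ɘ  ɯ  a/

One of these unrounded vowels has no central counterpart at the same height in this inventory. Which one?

/a/

High: /i/ ~ /ɨ/ ~ /ɯ/
High-mid: /e/ ~ /ɘ/ ~ /ɤ/
Low-mid: /ɛ/ ~ /ɜ/ ~ /ʌ/
Low: only /a/ (front); no central partner.
So /a/ is the unpaired segment.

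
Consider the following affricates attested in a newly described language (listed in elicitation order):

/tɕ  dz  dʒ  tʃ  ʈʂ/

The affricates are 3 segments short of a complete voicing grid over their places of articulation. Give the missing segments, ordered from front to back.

place of articulation  voiceless  voiced  
alveolar          —         dz      
postalveolar      tʃ        dʒ      
retroflex         ʈʂ        —       
alveolo-palatal   tɕ        —       
Gaps, from front to back: alveolar lacks voiceless (/ts/); retroflex lacks voiced (/ɖʐ/); alveolo-palatal lacks voiced (/dʑ/).

/ts/, /ɖʐ/, /dʑ/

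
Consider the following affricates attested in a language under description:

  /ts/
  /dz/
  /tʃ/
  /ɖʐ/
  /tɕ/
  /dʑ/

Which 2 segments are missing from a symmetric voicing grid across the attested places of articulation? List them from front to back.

Voiceless: /ts/ (alveolar), /tʃ/ (postalveolar), /tɕ/ (alveolo-palatal).
Voiced: /dz/ (alveolar), /ɖʐ/ (retroflex), /dʑ/ (alveolo-palatal).
Gaps, from front to back: postalveolar lacks voiced (/dʒ/); retroflex lacks voiceless (/ʈʂ/).

/dʒ/, /ʈʂ/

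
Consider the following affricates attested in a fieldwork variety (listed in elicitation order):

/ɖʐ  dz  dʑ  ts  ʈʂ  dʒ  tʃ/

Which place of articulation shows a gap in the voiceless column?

alveolo-palatal

place of articulation  voiceless  voiced  
alveolar          ts        dz      
postalveolar      tʃ        dʒ      
retroflex         ʈʂ        ɖʐ      
alveolo-palatal   —         dʑ      
Every place of articulation has a voiceless member except alveolo-palatal, where /tɕ/ would be expected.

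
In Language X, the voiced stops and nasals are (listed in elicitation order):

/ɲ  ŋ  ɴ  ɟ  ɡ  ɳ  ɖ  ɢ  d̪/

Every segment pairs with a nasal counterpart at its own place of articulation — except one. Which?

/d̪/

Retroflex: /ɖ/ ~ /ɳ/
Palatal: /ɟ/ ~ /ɲ/
Velar: /ɡ/ ~ /ŋ/
Uvular: /ɢ/ ~ /ɴ/
Dental: only /d̪/ (oral stop); no nasal partner.
So /d̪/ is the unpaired segment.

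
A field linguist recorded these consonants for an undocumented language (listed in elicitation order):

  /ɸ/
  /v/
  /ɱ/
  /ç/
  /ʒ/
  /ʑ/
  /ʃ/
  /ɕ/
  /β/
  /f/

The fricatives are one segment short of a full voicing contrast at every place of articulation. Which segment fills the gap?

bilabial: voiceless /ɸ/, voiced /β/.
labiodental: voiceless /f/, voiced /v/.
postalveolar: voiceless /ʃ/, voiced /ʒ/.
alveolo-palatal: voiceless /ɕ/, voiced /ʑ/.
palatal: voiceless /ç/, voiced —.
The palatal row has no voiced member, so the gap is the voiced palatal fricative /ʝ/.

/ʝ/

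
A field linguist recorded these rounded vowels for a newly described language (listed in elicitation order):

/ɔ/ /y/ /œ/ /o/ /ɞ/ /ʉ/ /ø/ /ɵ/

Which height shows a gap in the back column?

height            front     central   back    
high              y         ʉ         —       
high-mid          ø         ɵ         o       
low-mid           œ         ɞ         ɔ       
Every height has a back member except high, where /u/ would be expected.

high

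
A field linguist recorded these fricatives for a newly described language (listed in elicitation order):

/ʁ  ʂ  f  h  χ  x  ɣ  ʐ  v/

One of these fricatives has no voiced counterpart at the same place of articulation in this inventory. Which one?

Labiodental: /f/ ~ /v/
Retroflex: /ʂ/ ~ /ʐ/
Velar: /x/ ~ /ɣ/
Uvular: /χ/ ~ /ʁ/
Glottal: only /h/ (voiceless); no voiced partner.
So /h/ is the unpaired segment.

/h/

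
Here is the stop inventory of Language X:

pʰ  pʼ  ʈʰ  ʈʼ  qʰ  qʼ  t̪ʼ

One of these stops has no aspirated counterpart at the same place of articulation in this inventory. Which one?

Bilabial: /pʰ/ ~ /pʼ/
Retroflex: /ʈʰ/ ~ /ʈʼ/
Uvular: /qʰ/ ~ /qʼ/
Dental: only /t̪ʼ/ (ejective); no aspirated partner.
So /t̪ʼ/ is the unpaired segment.

/t̪ʼ/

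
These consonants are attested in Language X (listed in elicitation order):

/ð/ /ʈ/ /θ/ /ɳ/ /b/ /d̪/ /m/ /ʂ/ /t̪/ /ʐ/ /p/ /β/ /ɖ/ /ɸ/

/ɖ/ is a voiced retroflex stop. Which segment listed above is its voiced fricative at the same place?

/ʐ/

The voiced fricative at the same place is a voiced retroflex fricative — in this inventory, /ʐ/.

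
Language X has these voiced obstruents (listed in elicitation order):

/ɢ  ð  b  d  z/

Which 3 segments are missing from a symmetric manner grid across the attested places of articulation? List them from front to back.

/β/, /d̪/, /ʁ/

Stop: /b/ (bilabial), /d/ (alveolar), /ɢ/ (uvular).
Fricative: /ð/ (dental), /z/ (alveolar).
Gaps, from front to back: bilabial lacks fricative (/β/); dental lacks stop (/d̪/); uvular lacks fricative (/ʁ/).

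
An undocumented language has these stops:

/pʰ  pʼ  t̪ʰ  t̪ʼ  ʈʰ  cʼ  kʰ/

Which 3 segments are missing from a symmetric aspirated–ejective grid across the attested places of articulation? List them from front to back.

Aspirated: /pʰ/ (bilabial), /t̪ʰ/ (dental), /ʈʰ/ (retroflex), /kʰ/ (velar).
Ejective: /pʼ/ (bilabial), /t̪ʼ/ (dental), /cʼ/ (palatal).
Gaps, from front to back: retroflex lacks ejective (/ʈʼ/); palatal lacks aspirated (/cʰ/); velar lacks ejective (/kʼ/).

/ʈʼ/, /cʰ/, /kʼ/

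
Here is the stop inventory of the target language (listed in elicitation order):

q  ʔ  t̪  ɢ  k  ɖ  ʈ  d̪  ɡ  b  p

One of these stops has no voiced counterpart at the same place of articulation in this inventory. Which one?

/ʔ/

Bilabial: /p/ ~ /b/
Dental: /t̪/ ~ /d̪/
Retroflex: /ʈ/ ~ /ɖ/
Velar: /k/ ~ /ɡ/
Uvular: /q/ ~ /ɢ/
Glottal: only /ʔ/ (voiceless); no voiced partner.
So /ʔ/ is the unpaired segment.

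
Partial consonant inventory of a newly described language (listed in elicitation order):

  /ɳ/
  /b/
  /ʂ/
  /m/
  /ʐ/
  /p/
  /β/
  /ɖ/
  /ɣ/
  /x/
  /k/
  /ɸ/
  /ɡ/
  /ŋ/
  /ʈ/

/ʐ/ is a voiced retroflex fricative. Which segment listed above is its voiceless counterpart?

/ʂ/

The voiceless counterpart is a voiceless retroflex fricative — in this inventory, /ʂ/.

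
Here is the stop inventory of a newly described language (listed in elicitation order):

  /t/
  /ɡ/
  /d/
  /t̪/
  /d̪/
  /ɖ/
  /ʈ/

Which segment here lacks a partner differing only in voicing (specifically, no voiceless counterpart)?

/ɡ/

Dental: /t̪/ ~ /d̪/
Alveolar: /t/ ~ /d/
Retroflex: /ʈ/ ~ /ɖ/
Velar: only /ɡ/ (voiced); no voiceless partner.
So /ɡ/ is the unpaired segment.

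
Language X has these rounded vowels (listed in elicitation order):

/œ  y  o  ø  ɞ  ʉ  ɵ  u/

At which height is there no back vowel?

height            front     central   back    
high              y         ʉ         u       
high-mid          ø         ɵ         o       
low-mid           œ         ɞ         —       
Every height has a back member except low-mid, where /ɔ/ would be expected.

low-mid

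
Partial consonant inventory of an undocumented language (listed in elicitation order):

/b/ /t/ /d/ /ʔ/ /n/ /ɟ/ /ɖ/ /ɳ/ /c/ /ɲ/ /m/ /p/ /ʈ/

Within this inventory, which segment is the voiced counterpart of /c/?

/ɟ/

/c/ is a voiceless palatal stop.
The voiced counterpart is a voiced palatal stop — in this inventory, /ɟ/.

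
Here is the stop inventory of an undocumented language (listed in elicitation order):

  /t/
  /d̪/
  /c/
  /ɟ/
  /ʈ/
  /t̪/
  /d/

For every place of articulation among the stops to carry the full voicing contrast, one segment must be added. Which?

dental: voiceless /t̪/, voiced /d̪/.
alveolar: voiceless /t/, voiced /d/.
retroflex: voiceless /ʈ/, voiced —.
palatal: voiceless /c/, voiced /ɟ/.
The retroflex row has no voiced member, so the gap is the voiced retroflex stop /ɖ/.

/ɖ/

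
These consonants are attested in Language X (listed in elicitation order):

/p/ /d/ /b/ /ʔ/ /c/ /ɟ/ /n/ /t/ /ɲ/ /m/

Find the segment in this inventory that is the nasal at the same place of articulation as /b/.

/b/ is a voiced bilabial stop.
The nasal at the same place is a bilabial nasal — in this inventory, /m/.

/m/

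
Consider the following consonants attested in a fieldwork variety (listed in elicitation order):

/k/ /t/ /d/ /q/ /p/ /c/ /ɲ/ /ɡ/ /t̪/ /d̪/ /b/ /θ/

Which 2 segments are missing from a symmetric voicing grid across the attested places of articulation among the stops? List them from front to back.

/ɟ/, /ɢ/

bilabial: voiceless /p/, voiced /b/.
dental: voiceless /t̪/, voiced /d̪/.
alveolar: voiceless /t/, voiced /d/.
palatal: voiceless /c/, voiced —.
velar: voiceless /k/, voiced /ɡ/.
uvular: voiceless /q/, voiced —.
Gaps, from front to back: palatal lacks voiced (/ɟ/); uvular lacks voiced (/ɢ/).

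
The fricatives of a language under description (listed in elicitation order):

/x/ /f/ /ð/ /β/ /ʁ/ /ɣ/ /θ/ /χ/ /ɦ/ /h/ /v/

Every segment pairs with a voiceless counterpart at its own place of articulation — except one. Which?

/β/

Labiodental: /f/ ~ /v/
Dental: /θ/ ~ /ð/
Velar: /x/ ~ /ɣ/
Uvular: /χ/ ~ /ʁ/
Glottal: /h/ ~ /ɦ/
Bilabial: only /β/ (voiced); no voiceless partner.
So /β/ is the unpaired segment.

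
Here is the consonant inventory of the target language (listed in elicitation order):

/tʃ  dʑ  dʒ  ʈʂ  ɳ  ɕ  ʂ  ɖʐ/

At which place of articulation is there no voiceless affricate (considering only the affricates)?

alveolo-palatal

place of articulation  voiceless  voiced  
postalveolar      tʃ        dʒ      
retroflex         ʈʂ        ɖʐ      
alveolo-palatal   —         dʑ      
Every place of articulation has a voiceless member except alveolo-palatal, where /tɕ/ would be expected.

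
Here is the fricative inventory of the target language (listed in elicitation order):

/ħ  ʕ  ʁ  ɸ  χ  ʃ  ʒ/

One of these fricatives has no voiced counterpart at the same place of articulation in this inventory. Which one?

Postalveolar: /ʃ/ ~ /ʒ/
Uvular: /χ/ ~ /ʁ/
Pharyngeal: /ħ/ ~ /ʕ/
Bilabial: only /ɸ/ (voiceless); no voiced partner.
So /ɸ/ is the unpaired segment.

/ɸ/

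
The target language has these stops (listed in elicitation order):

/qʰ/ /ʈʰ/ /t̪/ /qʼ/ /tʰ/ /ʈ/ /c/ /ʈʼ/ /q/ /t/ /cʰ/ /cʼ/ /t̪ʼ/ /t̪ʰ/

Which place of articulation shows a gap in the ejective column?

dental: plain /t̪/, aspirated /t̪ʰ/, ejective /t̪ʼ/.
alveolar: plain /t/, aspirated /tʰ/, ejective —.
retroflex: plain /ʈ/, aspirated /ʈʰ/, ejective /ʈʼ/.
palatal: plain /c/, aspirated /cʰ/, ejective /cʼ/.
uvular: plain /q/, aspirated /qʰ/, ejective /qʼ/.
Every place of articulation has an ejective member except alveolar, where /tʼ/ would be expected.

alveolar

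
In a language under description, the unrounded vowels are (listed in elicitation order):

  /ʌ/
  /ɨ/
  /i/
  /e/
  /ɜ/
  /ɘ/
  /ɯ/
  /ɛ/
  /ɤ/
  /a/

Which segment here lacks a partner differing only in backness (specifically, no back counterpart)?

/a/

High: /i/ ~ /ɨ/ ~ /ɯ/
High-mid: /e/ ~ /ɘ/ ~ /ɤ/
Low-mid: /ɛ/ ~ /ɜ/ ~ /ʌ/
Low: only /a/ (front); no back partner.
So /a/ is the unpaired segment.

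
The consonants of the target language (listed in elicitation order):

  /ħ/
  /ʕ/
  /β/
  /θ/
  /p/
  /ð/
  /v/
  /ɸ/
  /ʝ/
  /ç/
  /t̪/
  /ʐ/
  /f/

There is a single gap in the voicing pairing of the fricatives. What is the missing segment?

/ʂ/

Voiceless: /ɸ/ (bilabial), /f/ (labiodental), /θ/ (dental), /ç/ (palatal), /ħ/ (pharyngeal).
Voiced: /β/ (bilabial), /v/ (labiodental), /ð/ (dental), /ʐ/ (retroflex), /ʝ/ (palatal), /ʕ/ (pharyngeal).
The retroflex row has no voiceless member, so the gap is the voiceless retroflex fricative /ʂ/.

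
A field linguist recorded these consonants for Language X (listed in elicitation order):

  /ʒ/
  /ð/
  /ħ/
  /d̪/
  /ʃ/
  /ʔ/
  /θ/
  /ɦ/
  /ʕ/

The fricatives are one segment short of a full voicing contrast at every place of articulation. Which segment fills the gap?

/h/

Voiceless: /θ/ (dental), /ʃ/ (postalveolar), /ħ/ (pharyngeal).
Voiced: /ð/ (dental), /ʒ/ (postalveolar), /ʕ/ (pharyngeal), /ɦ/ (glottal).
The glottal row has no voiceless member, so the gap is the voiceless glottal fricative /h/.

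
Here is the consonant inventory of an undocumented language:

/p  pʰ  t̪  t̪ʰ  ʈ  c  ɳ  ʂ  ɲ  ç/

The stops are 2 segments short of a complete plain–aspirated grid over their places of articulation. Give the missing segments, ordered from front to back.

/ʈʰ/, /cʰ/

place of articulation  plain     aspirated
bilabial          p         pʰ      
dental            t̪        t̪ʰ     
retroflex         ʈ         —       
palatal           c         —       
Gaps, from front to back: retroflex lacks aspirated (/ʈʰ/); palatal lacks aspirated (/cʰ/).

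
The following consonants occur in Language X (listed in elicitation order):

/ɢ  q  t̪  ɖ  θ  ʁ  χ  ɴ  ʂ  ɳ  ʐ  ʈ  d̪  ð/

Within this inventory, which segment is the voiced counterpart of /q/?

/q/ is a voiceless uvular stop.
The voiced counterpart is a voiced uvular stop — in this inventory, /ɢ/.

/ɢ/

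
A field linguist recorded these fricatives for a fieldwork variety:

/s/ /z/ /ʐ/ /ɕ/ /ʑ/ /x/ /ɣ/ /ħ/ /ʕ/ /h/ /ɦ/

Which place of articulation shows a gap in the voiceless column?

alveolar: voiceless /s/, voiced /z/.
retroflex: voiceless —, voiced /ʐ/.
alveolo-palatal: voiceless /ɕ/, voiced /ʑ/.
velar: voiceless /x/, voiced /ɣ/.
pharyngeal: voiceless /ħ/, voiced /ʕ/.
glottal: voiceless /h/, voiced /ɦ/.
Every place of articulation has a voiceless member except retroflex, where /ʂ/ would be expected.

retroflex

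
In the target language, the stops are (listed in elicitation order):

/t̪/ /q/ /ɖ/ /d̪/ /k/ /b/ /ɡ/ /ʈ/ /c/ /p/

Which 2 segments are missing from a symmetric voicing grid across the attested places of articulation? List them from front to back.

/ɟ/, /ɢ/

Voiceless: /p/ (bilabial), /t̪/ (dental), /ʈ/ (retroflex), /c/ (palatal), /k/ (velar), /q/ (uvular).
Voiced: /b/ (bilabial), /d̪/ (dental), /ɖ/ (retroflex), /ɡ/ (velar).
Gaps, from front to back: palatal lacks voiced (/ɟ/); uvular lacks voiced (/ɢ/).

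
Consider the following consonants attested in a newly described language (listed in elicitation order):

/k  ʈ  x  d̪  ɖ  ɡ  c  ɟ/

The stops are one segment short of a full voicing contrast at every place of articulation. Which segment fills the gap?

/t̪/

Voiceless: /ʈ/ (retroflex), /c/ (palatal), /k/ (velar).
Voiced: /d̪/ (dental), /ɖ/ (retroflex), /ɟ/ (palatal), /ɡ/ (velar).
The dental row has no voiceless member, so the gap is the voiceless dental stop /t̪/.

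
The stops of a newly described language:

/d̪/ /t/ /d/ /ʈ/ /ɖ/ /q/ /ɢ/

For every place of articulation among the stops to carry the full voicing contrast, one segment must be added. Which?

/t̪/

dental: voiceless —, voiced /d̪/.
alveolar: voiceless /t/, voiced /d/.
retroflex: voiceless /ʈ/, voiced /ɖ/.
uvular: voiceless /q/, voiced /ɢ/.
The dental row has no voiceless member, so the gap is the voiceless dental stop /t̪/.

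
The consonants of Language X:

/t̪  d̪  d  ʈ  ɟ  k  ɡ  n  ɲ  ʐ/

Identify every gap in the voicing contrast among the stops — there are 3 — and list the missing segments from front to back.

Voiceless: /t̪/ (dental), /ʈ/ (retroflex), /k/ (velar).
Voiced: /d̪/ (dental), /d/ (alveolar), /ɟ/ (palatal), /ɡ/ (velar).
Gaps, from front to back: alveolar lacks voiceless (/t/); retroflex lacks voiced (/ɖ/); palatal lacks voiceless (/c/).

/t/, /ɖ/, /c/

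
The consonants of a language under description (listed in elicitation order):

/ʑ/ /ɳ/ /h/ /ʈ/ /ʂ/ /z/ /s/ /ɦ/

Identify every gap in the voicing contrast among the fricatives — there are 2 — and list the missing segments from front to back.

/ʐ/, /ɕ/

Voiceless: /s/ (alveolar), /ʂ/ (retroflex), /h/ (glottal).
Voiced: /z/ (alveolar), /ʑ/ (alveolo-palatal), /ɦ/ (glottal).
Gaps, from front to back: retroflex lacks voiced (/ʐ/); alveolo-palatal lacks voiceless (/ɕ/).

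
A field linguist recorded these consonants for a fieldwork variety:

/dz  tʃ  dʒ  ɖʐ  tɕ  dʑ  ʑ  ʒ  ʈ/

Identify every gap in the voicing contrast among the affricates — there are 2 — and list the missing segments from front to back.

place of articulation  voiceless  voiced  
alveolar          —         dz      
postalveolar      tʃ        dʒ      
retroflex         —         ɖʐ      
alveolo-palatal   tɕ        dʑ      
Gaps, from front to back: alveolar lacks voiceless (/ts/); retroflex lacks voiceless (/ʈʂ/).

/ts/, /ʈʂ/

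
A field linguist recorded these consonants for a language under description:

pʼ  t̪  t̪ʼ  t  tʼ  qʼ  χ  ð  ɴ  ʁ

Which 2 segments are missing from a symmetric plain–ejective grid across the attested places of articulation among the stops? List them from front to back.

/p/, /q/

bilabial: plain —, ejective /pʼ/.
dental: plain /t̪/, ejective /t̪ʼ/.
alveolar: plain /t/, ejective /tʼ/.
uvular: plain —, ejective /qʼ/.
Gaps, from front to back: bilabial lacks plain (/p/); uvular lacks plain (/q/).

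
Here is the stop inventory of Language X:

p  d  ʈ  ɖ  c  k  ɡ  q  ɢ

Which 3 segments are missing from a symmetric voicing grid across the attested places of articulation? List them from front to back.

/b/, /t/, /ɟ/

Voiceless: /p/ (bilabial), /ʈ/ (retroflex), /c/ (palatal), /k/ (velar), /q/ (uvular).
Voiced: /d/ (alveolar), /ɖ/ (retroflex), /ɡ/ (velar), /ɢ/ (uvular).
Gaps, from front to back: bilabial lacks voiced (/b/); alveolar lacks voiceless (/t/); palatal lacks voiced (/ɟ/).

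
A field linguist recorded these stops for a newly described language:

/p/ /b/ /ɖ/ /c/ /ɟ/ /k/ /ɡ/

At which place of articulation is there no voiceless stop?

retroflex

place of articulation  voiceless  voiced  
bilabial          p         b       
retroflex         —         ɖ       
palatal           c         ɟ       
velar             k         ɡ       
Every place of articulation has a voiceless member except retroflex, where /ʈ/ would be expected.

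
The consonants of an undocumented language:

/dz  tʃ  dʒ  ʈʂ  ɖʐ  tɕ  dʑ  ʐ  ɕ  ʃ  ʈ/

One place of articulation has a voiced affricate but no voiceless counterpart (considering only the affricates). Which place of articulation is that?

alveolar

place of articulation  voiceless  voiced  
alveolar          —         dz      
postalveolar      tʃ        dʒ      
retroflex         ʈʂ        ɖʐ      
alveolo-palatal   tɕ        dʑ      
Every place of articulation has a voiceless member except alveolar, where /ts/ would be expected.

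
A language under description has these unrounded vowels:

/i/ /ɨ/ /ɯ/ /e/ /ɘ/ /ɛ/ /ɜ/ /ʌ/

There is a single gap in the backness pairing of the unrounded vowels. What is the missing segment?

/ɤ/

height            front     central   back    
high              i         ɨ         ɯ       
high-mid          e         ɘ         —       
low-mid           ɛ         ɜ         ʌ       
The high-mid row has no back member, so the gap is the high-mid back unrounded vowel /ɤ/.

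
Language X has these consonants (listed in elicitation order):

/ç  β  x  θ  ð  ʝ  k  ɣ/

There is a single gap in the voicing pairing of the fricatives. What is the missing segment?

bilabial: voiceless —, voiced /β/.
dental: voiceless /θ/, voiced /ð/.
palatal: voiceless /ç/, voiced /ʝ/.
velar: voiceless /x/, voiced /ɣ/.
The bilabial row has no voiceless member, so the gap is the voiceless bilabial fricative /ɸ/.

/ɸ/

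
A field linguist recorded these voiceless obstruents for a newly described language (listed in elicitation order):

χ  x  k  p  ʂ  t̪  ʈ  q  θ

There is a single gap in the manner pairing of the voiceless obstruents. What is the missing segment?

place of articulation  stop      fricative
bilabial          p         —       
dental            t̪        θ       
retroflex         ʈ         ʂ       
velar             k         x       
uvular            q         χ       
The bilabial row has no fricative member, so the gap is the bilabial fricative /ɸ/.

/ɸ/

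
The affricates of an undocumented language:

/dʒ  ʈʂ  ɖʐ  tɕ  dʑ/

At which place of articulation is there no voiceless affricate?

postalveolar

place of articulation  voiceless  voiced  
postalveolar      —         dʒ      
retroflex         ʈʂ        ɖʐ      
alveolo-palatal   tɕ        dʑ      
Every place of articulation has a voiceless member except postalveolar, where /tʃ/ would be expected.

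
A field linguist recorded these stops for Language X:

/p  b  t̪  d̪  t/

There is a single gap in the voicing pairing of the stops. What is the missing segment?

bilabial: voiceless /p/, voiced /b/.
dental: voiceless /t̪/, voiced /d̪/.
alveolar: voiceless /t/, voiced —.
The alveolar row has no voiced member, so the gap is the voiced alveolar stop /d/.

/d/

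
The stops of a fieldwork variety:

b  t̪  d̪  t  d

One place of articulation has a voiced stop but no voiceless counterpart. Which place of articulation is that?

Voiceless: /t̪/ (dental), /t/ (alveolar).
Voiced: /b/ (bilabial), /d̪/ (dental), /d/ (alveolar).
Every place of articulation has a voiceless member except bilabial, where /p/ would be expected.

bilabial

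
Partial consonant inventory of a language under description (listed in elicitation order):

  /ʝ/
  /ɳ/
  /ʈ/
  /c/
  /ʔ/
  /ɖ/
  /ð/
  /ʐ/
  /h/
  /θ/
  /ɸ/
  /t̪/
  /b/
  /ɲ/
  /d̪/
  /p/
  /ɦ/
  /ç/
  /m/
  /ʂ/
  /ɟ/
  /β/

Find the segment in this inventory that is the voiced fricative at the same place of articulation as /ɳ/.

/ɳ/ is a retroflex nasal.
The voiced fricative at the same place is a voiced retroflex fricative — in this inventory, /ʐ/.

/ʐ/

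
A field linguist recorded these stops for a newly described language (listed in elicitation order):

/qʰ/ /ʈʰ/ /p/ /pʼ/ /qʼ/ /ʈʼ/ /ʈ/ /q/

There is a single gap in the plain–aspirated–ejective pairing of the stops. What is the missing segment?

place of articulation  plain     aspirated  ejective
bilabial          p         —         pʼ      
retroflex         ʈ         ʈʰ        ʈʼ      
uvular            q         qʰ        qʼ      
The bilabial row has no aspirated member, so the gap is the aspirated bilabial stop /pʰ/.

/pʰ/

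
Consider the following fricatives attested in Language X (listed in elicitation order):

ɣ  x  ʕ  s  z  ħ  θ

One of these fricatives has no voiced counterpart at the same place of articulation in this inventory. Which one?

/θ/

Alveolar: /s/ ~ /z/
Velar: /x/ ~ /ɣ/
Pharyngeal: /ħ/ ~ /ʕ/
Dental: only /θ/ (voiceless); no voiced partner.
So /θ/ is the unpaired segment.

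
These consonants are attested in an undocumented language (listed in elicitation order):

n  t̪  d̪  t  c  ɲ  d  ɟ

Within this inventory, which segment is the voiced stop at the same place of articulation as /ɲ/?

/ɲ/ is a palatal nasal.
The voiced stop at the same place is a voiced palatal stop — in this inventory, /ɟ/.

/ɟ/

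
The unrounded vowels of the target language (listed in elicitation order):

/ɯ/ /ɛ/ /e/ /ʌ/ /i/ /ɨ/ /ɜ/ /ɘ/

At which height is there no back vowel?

high-mid

Front: /i/ (high), /e/ (high-mid), /ɛ/ (low-mid).
Central: /ɨ/ (high), /ɘ/ (high-mid), /ɜ/ (low-mid).
Back: /ɯ/ (high), /ʌ/ (low-mid).
Every height has a back member except high-mid, where /ɤ/ would be expected.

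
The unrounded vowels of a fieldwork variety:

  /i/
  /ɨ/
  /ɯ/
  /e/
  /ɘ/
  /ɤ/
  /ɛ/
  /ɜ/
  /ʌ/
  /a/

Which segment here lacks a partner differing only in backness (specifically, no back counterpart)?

High: /i/ ~ /ɨ/ ~ /ɯ/
High-mid: /e/ ~ /ɘ/ ~ /ɤ/
Low-mid: /ɛ/ ~ /ɜ/ ~ /ʌ/
Low: only /a/ (front); no back partner.
So /a/ is the unpaired segment.

/a/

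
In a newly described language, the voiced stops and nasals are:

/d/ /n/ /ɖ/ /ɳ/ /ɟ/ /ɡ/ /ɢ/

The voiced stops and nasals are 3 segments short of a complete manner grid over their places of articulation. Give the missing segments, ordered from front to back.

alveolar: oral stop /d/, nasal /n/.
retroflex: oral stop /ɖ/, nasal /ɳ/.
palatal: oral stop /ɟ/, nasal —.
velar: oral stop /ɡ/, nasal —.
uvular: oral stop /ɢ/, nasal —.
Gaps, from front to back: palatal lacks nasal (/ɲ/); velar lacks nasal (/ŋ/); uvular lacks nasal (/ɴ/).

/ɲ/, /ŋ/, /ɴ/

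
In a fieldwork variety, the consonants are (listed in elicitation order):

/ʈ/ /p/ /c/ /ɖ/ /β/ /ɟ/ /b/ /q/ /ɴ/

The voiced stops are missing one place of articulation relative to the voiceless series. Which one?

uvular

Voiceless: /p/ (bilabial), /ʈ/ (retroflex), /c/ (palatal), /q/ (uvular).
Voiced: /b/ (bilabial), /ɖ/ (retroflex), /ɟ/ (palatal).
Every place of articulation has a voiced member except uvular, where /ɢ/ would be expected.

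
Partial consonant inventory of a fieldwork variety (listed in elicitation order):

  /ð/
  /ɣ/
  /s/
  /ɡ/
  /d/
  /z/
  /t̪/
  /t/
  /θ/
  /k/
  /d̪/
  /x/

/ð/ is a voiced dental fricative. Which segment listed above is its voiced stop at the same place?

/d̪/

The voiced stop at the same place is a voiced dental stop — in this inventory, /d̪/.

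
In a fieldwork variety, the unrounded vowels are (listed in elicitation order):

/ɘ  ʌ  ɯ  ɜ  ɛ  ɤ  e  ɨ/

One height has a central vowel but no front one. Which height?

Front: /e/ (high-mid), /ɛ/ (low-mid).
Central: /ɨ/ (high), /ɘ/ (high-mid), /ɜ/ (low-mid).
Back: /ɯ/ (high), /ɤ/ (high-mid), /ʌ/ (low-mid).
Every height has a front member except high, where /i/ would be expected.

high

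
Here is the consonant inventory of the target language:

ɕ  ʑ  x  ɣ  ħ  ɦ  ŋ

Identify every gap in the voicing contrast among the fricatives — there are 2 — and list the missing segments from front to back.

Voiceless: /ɕ/ (alveolo-palatal), /x/ (velar), /ħ/ (pharyngeal).
Voiced: /ʑ/ (alveolo-palatal), /ɣ/ (velar), /ɦ/ (glottal).
Gaps, from front to back: pharyngeal lacks voiced (/ʕ/); glottal lacks voiceless (/h/).

/ʕ/, /h/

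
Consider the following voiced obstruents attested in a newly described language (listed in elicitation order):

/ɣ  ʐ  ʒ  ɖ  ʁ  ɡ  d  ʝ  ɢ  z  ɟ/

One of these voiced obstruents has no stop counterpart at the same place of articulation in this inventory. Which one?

/ʒ/

Alveolar: /d/ ~ /z/
Retroflex: /ɖ/ ~ /ʐ/
Palatal: /ɟ/ ~ /ʝ/
Velar: /ɡ/ ~ /ɣ/
Uvular: /ɢ/ ~ /ʁ/
Postalveolar: only /ʒ/ (fricative); no stop partner.
So /ʒ/ is the unpaired segment.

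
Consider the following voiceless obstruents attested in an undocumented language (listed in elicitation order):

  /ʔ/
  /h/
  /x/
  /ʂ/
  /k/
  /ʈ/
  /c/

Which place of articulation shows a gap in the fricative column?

palatal

Stop: /ʈ/ (retroflex), /c/ (palatal), /k/ (velar), /ʔ/ (glottal).
Fricative: /ʂ/ (retroflex), /x/ (velar), /h/ (glottal).
Every place of articulation has a fricative member except palatal, where /ç/ would be expected.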